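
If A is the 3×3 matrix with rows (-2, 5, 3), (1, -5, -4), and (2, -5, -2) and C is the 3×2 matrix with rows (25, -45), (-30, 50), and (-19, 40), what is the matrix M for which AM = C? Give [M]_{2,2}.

-6

A is on the left of M, so left-multiply by A⁻¹: M = A⁻¹C.
det A = 5; the adjugate gives A⁻¹ = [[-2, -1, -1], [-6/5, -2/5, -1], [1, 0, 1]].
M = A⁻¹C = [[-2, -1, -1], [-6/5, -2/5, -1], [1, 0, 1]] · [[25, -45], [-30, 50], [-19, 40]] = [[-1, 0], [1, -6], [6, -5]].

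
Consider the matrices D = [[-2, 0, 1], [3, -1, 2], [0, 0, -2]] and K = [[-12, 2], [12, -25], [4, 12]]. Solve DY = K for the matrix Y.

Y = [[5, -4], [-1, 1], [-2, -6]]

Left-multiplying both sides by D⁻¹ gives Y = D⁻¹K.
det D = -4, so D⁻¹ = [[-1/2, 0, -1/4], [-3/2, -1, -7/4], [0, 0, -1/2]].
Y = D⁻¹K = [[-1/2, 0, -1/4], [-3/2, -1, -7/4], [0, 0, -1/2]] · [[-12, 2], [12, -25], [4, 12]] = [[5, -4], [-1, 1], [-2, -6]].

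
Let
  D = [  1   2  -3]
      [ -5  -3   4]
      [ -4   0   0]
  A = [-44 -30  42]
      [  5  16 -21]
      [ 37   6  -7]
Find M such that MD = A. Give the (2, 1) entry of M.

-1

Right-multiplying both sides by D⁻¹ gives M = AD⁻¹.
D has determinant 4; D⁻¹ = [[0, 0, -1/4], [-4, -3, 11/4], [-3, -2, 7/4]].
M = AD⁻¹ = [[-44, -30, 42], [5, 16, -21], [37, 6, -7]] · [[0, 0, -1/4], [-4, -3, 11/4], [-3, -2, 7/4]] = [[-6, 6, 2], [-1, -6, 6], [-3, -4, -5]].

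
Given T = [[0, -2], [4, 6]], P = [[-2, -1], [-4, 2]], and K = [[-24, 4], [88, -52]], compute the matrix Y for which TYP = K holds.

Isolating Y: multiply by T⁻¹ from the left and P⁻¹ from the right, so Y = T⁻¹KP⁻¹.
det T = 8; the adjugate gives T⁻¹ = [[3/4, 1/4], [-1/2, 0]].
det P = -8, so P⁻¹ = [[-1/4, -1/8], [-1/2, 1/4]].
T⁻¹K = [[4, -10], [12, -2]].
Y = (T⁻¹K)P⁻¹ = [[4, -3], [-2, -2]].

Y = [[4, -3], [-2, -2]]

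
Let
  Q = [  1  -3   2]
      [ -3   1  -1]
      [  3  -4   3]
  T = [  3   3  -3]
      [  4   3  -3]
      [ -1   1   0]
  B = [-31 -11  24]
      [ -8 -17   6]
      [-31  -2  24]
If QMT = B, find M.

Isolating M: multiply by Q⁻¹ from the left and T⁻¹ from the right, so M = Q⁻¹BT⁻¹.
det Q = -1, so Q⁻¹ = [[1, -1, -1], [-6, 3, 5], [-9, 5, 8]].
det T = -3, so T⁻¹ = [[-1, 1, 0], [-1, 1, 1], [-7/3, 2, 1]].
Q⁻¹B = [[8, 8, -6], [7, 5, -6], [-9, -2, 6]].
M = (Q⁻¹B)T⁻¹ = [[-2, 4, 2], [2, 0, -1], [-3, 1, 4]].

M = [[-2, 4, 2], [2, 0, -1], [-3, 1, 4]]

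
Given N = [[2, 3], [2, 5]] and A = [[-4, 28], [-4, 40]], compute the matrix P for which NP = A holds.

P = [[-2, 5], [0, 6]]

Since N multiplies P on the left, P = N⁻¹A.
det N = 4; the adjugate gives N⁻¹ = [[5/4, -3/4], [-1/2, 1/2]].
P = N⁻¹A = [[5/4, -3/4], [-1/2, 1/2]] · [[-4, 28], [-4, 40]] = [[-2, 5], [0, 6]].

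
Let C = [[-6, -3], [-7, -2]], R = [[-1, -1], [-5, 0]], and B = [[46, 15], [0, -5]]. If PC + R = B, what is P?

PC = B − R = [[47, 16], [5, -5]].
Right-multiplying both sides by C⁻¹ gives P = (B − R)C⁻¹.
det C = -9; the adjugate gives C⁻¹ = [[2/9, -1/3], [-7/9, 2/3]].
P = (B − R)C⁻¹ = [[-2, -5], [5, -5]].

P = [[-2, -5], [5, -5]]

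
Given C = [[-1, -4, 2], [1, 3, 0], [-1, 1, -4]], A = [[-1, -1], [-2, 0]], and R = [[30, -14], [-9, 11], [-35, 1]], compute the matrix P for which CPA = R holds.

P = [[-2, 4], [-3, 2], [0, -5]]

P = C⁻¹RA⁻¹ (apply C⁻¹ on the left and A⁻¹ on the right).
det C = 4; the adjugate gives C⁻¹ = [[-3, -7/2, -3/2], [1, 3/2, 1/2], [1, 5/4, 1/4]].
det A = -2, so A⁻¹ = [[0, -1/2], [-1, 1/2]].
C⁻¹R = [[-6, 2], [-1, 3], [10, 0]].
P = (C⁻¹R)A⁻¹ = [[-2, 4], [-3, 2], [0, -5]].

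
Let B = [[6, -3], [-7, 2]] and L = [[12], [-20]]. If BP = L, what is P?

P = [[4], [4]]

B is on the left of P, so left-multiply by B⁻¹: P = B⁻¹L.
det B = -9, so B⁻¹ = [[-2/9, -1/3], [-7/9, -2/3]].
P = B⁻¹L = [[-2/9, -1/3], [-7/9, -2/3]] · [[12], [-20]] = [[4], [4]].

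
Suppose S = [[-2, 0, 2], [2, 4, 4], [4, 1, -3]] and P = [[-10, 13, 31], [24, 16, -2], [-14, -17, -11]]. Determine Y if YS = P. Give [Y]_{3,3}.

Since S sits to the right of Y, Y = PS⁻¹.
det S = 4; the adjugate gives S⁻¹ = [[-4, 1/2, -2], [11/2, -1/2, 3], [-7/2, 1/2, -2]].
Y = PS⁻¹ = [[-10, 13, 31], [24, 16, -2], [-14, -17, -11]] · [[-4, 1/2, -2], [11/2, -1/2, 3], [-7/2, 1/2, -2]] = [[3, 4, -3], [-1, 3, 4], [1, -4, -1]].

-1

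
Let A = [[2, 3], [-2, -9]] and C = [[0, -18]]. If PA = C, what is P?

P = [[3, 3]]

A is on the right of P, so right-multiply by A⁻¹: P = CA⁻¹.
det A = -12, so A⁻¹ = [[3/4, 1/4], [-1/6, -1/6]].
P = CA⁻¹ = [[0, -18]] · [[3/4, 1/4], [-1/6, -1/6]] = [[3, 3]].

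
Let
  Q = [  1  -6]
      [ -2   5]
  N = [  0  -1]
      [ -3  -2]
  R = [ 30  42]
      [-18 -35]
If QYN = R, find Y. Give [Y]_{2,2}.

Left-multiply by Q⁻¹ and right-multiply by N⁻¹: Y = Q⁻¹RN⁻¹.
Q has determinant -7; Q⁻¹ = [[-5/7, -6/7], [-2/7, -1/7]].
det N = -3; the adjugate gives N⁻¹ = [[2/3, -1/3], [-1, 0]].
Q⁻¹R = [[-6, 0], [-6, -7]].
Y = (Q⁻¹R)N⁻¹ = [[-4, 2], [3, 2]].

2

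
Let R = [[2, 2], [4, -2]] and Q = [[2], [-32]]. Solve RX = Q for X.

X = [[-5], [6]]

Left-multiplying both sides by R⁻¹ gives X = R⁻¹Q.
det R = -12, so R⁻¹ = [[1/6, 1/6], [1/3, -1/6]].
X = R⁻¹Q = [[1/6, 1/6], [1/3, -1/6]] · [[2], [-32]] = [[-5], [6]].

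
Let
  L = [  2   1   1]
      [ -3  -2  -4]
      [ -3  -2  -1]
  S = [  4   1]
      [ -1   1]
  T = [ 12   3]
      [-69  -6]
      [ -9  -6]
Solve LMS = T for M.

M = [[-1, 1], [1, 2], [4, -4]]

Isolating M: multiply by L⁻¹ from the left and S⁻¹ from the right, so M = L⁻¹TS⁻¹.
det L = -3; the adjugate gives L⁻¹ = [[2, 1/3, 2/3], [-3, -1/3, -5/3], [0, -1/3, 1/3]].
det S = 5, so S⁻¹ = [[1/5, -1/5], [1/5, 4/5]].
L⁻¹T = [[-5, 0], [2, 3], [20, 0]].
M = (L⁻¹T)S⁻¹ = [[-1, 1], [1, 2], [4, -4]].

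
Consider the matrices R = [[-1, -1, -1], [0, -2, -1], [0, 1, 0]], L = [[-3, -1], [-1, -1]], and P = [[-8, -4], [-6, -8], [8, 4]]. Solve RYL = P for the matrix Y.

Y = [[-5, 5], [-2, -2], [5, -5]]

Isolating Y: multiply by R⁻¹ from the left and L⁻¹ from the right, so Y = R⁻¹PL⁻¹.
R has determinant -1; R⁻¹ = [[-1, 1, 1], [0, 0, 1], [0, -1, -2]].
det L = 2; the adjugate gives L⁻¹ = [[-1/2, 1/2], [1/2, -3/2]].
R⁻¹P = [[10, 0], [8, 4], [-10, 0]].
Y = (R⁻¹P)L⁻¹ = [[-5, 5], [-2, -2], [5, -5]].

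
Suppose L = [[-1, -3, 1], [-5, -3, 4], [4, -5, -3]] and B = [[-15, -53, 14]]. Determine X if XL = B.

X = [[6, 5, 4]]

Right-multiplying both sides by L⁻¹ gives X = BL⁻¹.
det L = 5; the adjugate gives L⁻¹ = [[29/5, -14/5, -9/5], [1/5, -1/5, -1/5], [37/5, -17/5, -12/5]].
X = BL⁻¹ = [[-15, -53, 14]] · [[29/5, -14/5, -9/5], [1/5, -1/5, -1/5], [37/5, -17/5, -12/5]] = [[6, 5, 4]].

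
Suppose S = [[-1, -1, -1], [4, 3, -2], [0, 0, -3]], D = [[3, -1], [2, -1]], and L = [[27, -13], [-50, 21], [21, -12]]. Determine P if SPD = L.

Isolating P: multiply by S⁻¹ from the left and D⁻¹ from the right, so P = S⁻¹LD⁻¹.
det S = -3, so S⁻¹ = [[3, 1, -5/3], [-4, -1, 2], [0, 0, -1/3]].
det D = -1, so D⁻¹ = [[1, -1], [2, -3]].
S⁻¹L = [[-4, 2], [-16, 7], [-7, 4]].
P = (S⁻¹L)D⁻¹ = [[0, -2], [-2, -5], [1, -5]].

P = [[0, -2], [-2, -5], [1, -5]]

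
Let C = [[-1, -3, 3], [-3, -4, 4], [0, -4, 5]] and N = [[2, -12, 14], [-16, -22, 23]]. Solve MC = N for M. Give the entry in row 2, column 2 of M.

6

Right-multiplying both sides by C⁻¹ gives M = NC⁻¹.
det C = -5, so C⁻¹ = [[4/5, -3/5, 0], [-3, 1, 1], [-12/5, 4/5, 1]].
M = NC⁻¹ = [[2, -12, 14], [-16, -22, 23]] · [[4/5, -3/5, 0], [-3, 1, 1], [-12/5, 4/5, 1]] = [[4, -2, 2], [-2, 6, 1]].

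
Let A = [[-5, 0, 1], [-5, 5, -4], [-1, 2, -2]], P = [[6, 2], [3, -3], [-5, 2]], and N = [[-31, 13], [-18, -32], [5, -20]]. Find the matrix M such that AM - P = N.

AM = N + P = [[-25, 15], [-15, -35], [0, -18]].
Since A multiplies M on the left, M = A⁻¹(N + P).
A has determinant 5; A⁻¹ = [[-2/5, 2/5, -1], [-6/5, 11/5, -5], [-1, 2, -5]].
M = A⁻¹(N + P) = [[4, -2], [-3, -5], [-5, 5]].

M = [[4, -2], [-3, -5], [-5, 5]]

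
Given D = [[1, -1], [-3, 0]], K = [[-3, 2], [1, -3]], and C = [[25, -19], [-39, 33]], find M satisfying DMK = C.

M = [[-4, 1], [4, 0]]

M = D⁻¹CK⁻¹ (apply D⁻¹ on the left and K⁻¹ on the right).
det D = -3, so D⁻¹ = [[0, -1/3], [-1, -1/3]].
K has determinant 7; K⁻¹ = [[-3/7, -2/7], [-1/7, -3/7]].
D⁻¹C = [[13, -11], [-12, 8]].
M = (D⁻¹C)K⁻¹ = [[-4, 1], [4, 0]].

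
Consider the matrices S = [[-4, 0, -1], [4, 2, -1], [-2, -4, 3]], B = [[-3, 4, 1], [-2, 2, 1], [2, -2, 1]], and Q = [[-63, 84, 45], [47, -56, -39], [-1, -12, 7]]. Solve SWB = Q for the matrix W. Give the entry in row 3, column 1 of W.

-1

Isolating W: multiply by S⁻¹ from the left and B⁻¹ from the right, so W = S⁻¹QB⁻¹.
S has determinant 4; S⁻¹ = [[1/2, 1, 1/2], [-5/2, -7/2, -2], [-3, -4, -2]].
det B = 4; the adjugate gives B⁻¹ = [[1, -3/2, 1/2], [1, -5/4, 1/4], [0, 1/2, 1/2]].
S⁻¹Q = [[15, -20, -13], [-5, 10, 10], [3, -4, 7]].
W = (S⁻¹Q)B⁻¹ = [[-5, -4, -4], [5, 0, 5], [-1, 4, 4]].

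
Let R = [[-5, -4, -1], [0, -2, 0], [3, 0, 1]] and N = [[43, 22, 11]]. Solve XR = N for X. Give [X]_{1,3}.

6

Since R sits to the right of X, X = NR⁻¹.
R has determinant 4; R⁻¹ = [[-1/2, 1, -1/2], [0, -1/2, 0], [3/2, -3, 5/2]].
X = NR⁻¹ = [[43, 22, 11]] · [[-1/2, 1, -1/2], [0, -1/2, 0], [3/2, -3, 5/2]] = [[-5, -1, 6]].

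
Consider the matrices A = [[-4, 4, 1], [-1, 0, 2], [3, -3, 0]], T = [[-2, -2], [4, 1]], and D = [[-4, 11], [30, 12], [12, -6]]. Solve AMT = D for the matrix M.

Left-multiply by A⁻¹ and right-multiply by T⁻¹: M = A⁻¹DT⁻¹.
A has determinant 3; A⁻¹ = [[2, -1, 8/3], [2, -1, 7/3], [1, 0, 4/3]].
det T = 6, so T⁻¹ = [[1/6, 1/3], [-2/3, -1/3]].
A⁻¹D = [[-6, -6], [-10, -4], [12, 3]].
M = (A⁻¹D)T⁻¹ = [[3, 0], [1, -2], [0, 3]].

M = [[3, 0], [1, -2], [0, 3]]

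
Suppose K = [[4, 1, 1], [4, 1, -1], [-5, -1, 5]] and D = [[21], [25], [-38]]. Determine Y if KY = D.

Y = [[5], [3], [-2]]

Since K multiplies Y on the left, Y = K⁻¹D.
det K = 2; the adjugate gives K⁻¹ = [[2, -3, -1], [-15/2, 25/2, 4], [1/2, -1/2, 0]].
Y = K⁻¹D = [[2, -3, -1], [-15/2, 25/2, 4], [1/2, -1/2, 0]] · [[21], [25], [-38]] = [[5], [3], [-2]].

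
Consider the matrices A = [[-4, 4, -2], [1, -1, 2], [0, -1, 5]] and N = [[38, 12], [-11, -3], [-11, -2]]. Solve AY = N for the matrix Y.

Since A multiplies Y on the left, Y = A⁻¹N.
det A = -6; the adjugate gives A⁻¹ = [[1/2, 3, -1], [5/6, 10/3, -1], [1/6, 2/3, 0]].
Y = A⁻¹N = [[1/2, 3, -1], [5/6, 10/3, -1], [1/6, 2/3, 0]] · [[38, 12], [-11, -3], [-11, -2]] = [[-3, -1], [6, 2], [-1, 0]].

Y = [[-3, -1], [6, 2], [-1, 0]]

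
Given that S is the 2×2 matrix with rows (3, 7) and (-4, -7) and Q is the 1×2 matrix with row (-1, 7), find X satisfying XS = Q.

X = [[5, 4]]

S is on the right of X, so right-multiply by S⁻¹: X = QS⁻¹.
det S = 7; the adjugate gives S⁻¹ = [[-1, -1], [4/7, 3/7]].
X = QS⁻¹ = [[-1, 7]] · [[-1, -1], [4/7, 3/7]] = [[5, 4]].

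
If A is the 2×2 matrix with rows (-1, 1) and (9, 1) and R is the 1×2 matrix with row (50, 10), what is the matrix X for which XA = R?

Since A sits to the right of X, X = RA⁻¹.
det A = -10, so A⁻¹ = [[-1/10, 1/10], [9/10, 1/10]].
X = RA⁻¹ = [[50, 10]] · [[-1/10, 1/10], [9/10, 1/10]] = [[4, 6]].

X = [[4, 6]]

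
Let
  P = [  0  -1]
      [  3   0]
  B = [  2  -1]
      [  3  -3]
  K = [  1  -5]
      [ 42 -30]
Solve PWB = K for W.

Left-multiply by P⁻¹ and right-multiply by B⁻¹: W = P⁻¹KB⁻¹.
P has determinant 3; P⁻¹ = [[0, 1/3], [-1, 0]].
det B = -3; the adjugate gives B⁻¹ = [[1, -1/3], [1, -2/3]].
P⁻¹K = [[14, -10], [-1, 5]].
W = (P⁻¹K)B⁻¹ = [[4, 2], [4, -3]].

W = [[4, 2], [4, -3]]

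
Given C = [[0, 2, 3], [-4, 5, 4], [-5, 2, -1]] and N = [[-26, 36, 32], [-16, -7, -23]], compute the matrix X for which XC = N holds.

Right-multiplying both sides by C⁻¹ gives X = NC⁻¹.
det C = 3; the adjugate gives C⁻¹ = [[-13/3, 8/3, -7/3], [-8, 5, -4], [17/3, -10/3, 8/3]].
X = NC⁻¹ = [[-26, 36, 32], [-16, -7, -23]] · [[-13/3, 8/3, -7/3], [-8, 5, -4], [17/3, -10/3, 8/3]] = [[6, 4, 2], [-5, -1, 4]].

X = [[6, 4, 2], [-5, -1, 4]]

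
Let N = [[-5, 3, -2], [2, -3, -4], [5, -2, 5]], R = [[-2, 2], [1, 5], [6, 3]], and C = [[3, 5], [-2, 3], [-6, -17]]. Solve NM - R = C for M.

M = [[-4, 1], [-5, 2], [2, -3]]

NM = C + R = [[1, 7], [-1, 8], [0, -14]].
Since N multiplies M on the left, M = N⁻¹(C + R).
N has determinant 3; N⁻¹ = [[-23/3, -11/3, -6], [-10, -5, -8], [11/3, 5/3, 3]].
M = N⁻¹(C + R) = [[-4, 1], [-5, 2], [2, -3]].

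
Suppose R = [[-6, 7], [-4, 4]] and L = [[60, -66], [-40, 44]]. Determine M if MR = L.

M = [[-6, -6], [4, 4]]

Right-multiplying both sides by R⁻¹ gives M = LR⁻¹.
R has determinant 4; R⁻¹ = [[1, -7/4], [1, -3/2]].
M = LR⁻¹ = [[60, -66], [-40, 44]] · [[1, -7/4], [1, -3/2]] = [[-6, -6], [4, 4]].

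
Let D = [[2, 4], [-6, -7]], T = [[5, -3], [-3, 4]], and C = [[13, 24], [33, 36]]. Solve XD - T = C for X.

XD = C + T = [[18, 21], [30, 40]].
Since D sits to the right of X, X = (C + T)D⁻¹.
D has determinant 10; D⁻¹ = [[-7/10, -2/5], [3/5, 1/5]].
X = (C + T)D⁻¹ = [[0, -3], [3, -4]].

X = [[0, -3], [3, -4]]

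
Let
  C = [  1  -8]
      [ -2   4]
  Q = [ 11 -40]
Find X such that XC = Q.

X = [[3, -4]]

Right-multiplying both sides by C⁻¹ gives X = QC⁻¹.
det C = -12; the adjugate gives C⁻¹ = [[-1/3, -2/3], [-1/6, -1/12]].
X = QC⁻¹ = [[11, -40]] · [[-1/3, -2/3], [-1/6, -1/12]] = [[3, -4]].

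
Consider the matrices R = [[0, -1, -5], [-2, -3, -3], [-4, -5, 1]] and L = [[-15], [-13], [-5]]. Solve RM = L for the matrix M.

R is on the left of M, so left-multiply by R⁻¹: M = R⁻¹L.
det R = -4, so R⁻¹ = [[9/2, -13/2, 3], [-7/2, 5, -5/2], [1/2, -1, 1/2]].
M = R⁻¹L = [[9/2, -13/2, 3], [-7/2, 5, -5/2], [1/2, -1, 1/2]] · [[-15], [-13], [-5]] = [[2], [0], [3]].

M = [[2], [0], [3]]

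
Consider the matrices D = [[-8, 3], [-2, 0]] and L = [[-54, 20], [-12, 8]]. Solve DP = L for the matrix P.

P = [[6, -4], [-2, -4]]

D is on the left of P, so left-multiply by D⁻¹: P = D⁻¹L.
D has determinant 6; D⁻¹ = [[0, -1/2], [1/3, -4/3]].
P = D⁻¹L = [[0, -1/2], [1/3, -4/3]] · [[-54, 20], [-12, 8]] = [[6, -4], [-2, -4]].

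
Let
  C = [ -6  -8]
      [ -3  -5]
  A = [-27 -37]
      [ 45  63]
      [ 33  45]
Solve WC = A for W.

W = [[4, 1], [-6, -3], [-5, -1]]

Since C sits to the right of W, W = AC⁻¹.
C has determinant 6; C⁻¹ = [[-5/6, 4/3], [1/2, -1]].
W = AC⁻¹ = [[-27, -37], [45, 63], [33, 45]] · [[-5/6, 4/3], [1/2, -1]] = [[4, 1], [-6, -3], [-5, -1]].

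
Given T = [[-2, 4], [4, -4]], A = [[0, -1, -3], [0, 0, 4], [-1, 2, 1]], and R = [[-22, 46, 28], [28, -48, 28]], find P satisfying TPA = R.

P = [[-5, 4, -3], [-3, 2, 4]]

Left-multiply by T⁻¹ and right-multiply by A⁻¹: P = T⁻¹RA⁻¹.
T has determinant -8; T⁻¹ = [[1/2, 1/2], [1/2, 1/4]].
det A = 4, so A⁻¹ = [[-2, -5/4, -1], [-1, -3/4, 0], [0, 1/4, 0]].
T⁻¹R = [[3, -1, 28], [-4, 11, 21]].
P = (T⁻¹R)A⁻¹ = [[-5, 4, -3], [-3, 2, 4]].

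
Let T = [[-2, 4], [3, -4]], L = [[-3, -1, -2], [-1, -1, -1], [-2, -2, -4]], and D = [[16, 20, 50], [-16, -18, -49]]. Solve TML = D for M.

Left-multiply by T⁻¹ and right-multiply by L⁻¹: M = T⁻¹DL⁻¹.
det T = -4, so T⁻¹ = [[1, 1], [3/4, 1/2]].
L has determinant -4; L⁻¹ = [[-1/2, 0, 1/4], [1/2, -2, 1/4], [0, 1, -1/2]].
T⁻¹D = [[0, 2, 1], [4, 6, 13]].
M = (T⁻¹D)L⁻¹ = [[1, -3, 0], [1, 1, -4]].

M = [[1, -3, 0], [1, 1, -4]]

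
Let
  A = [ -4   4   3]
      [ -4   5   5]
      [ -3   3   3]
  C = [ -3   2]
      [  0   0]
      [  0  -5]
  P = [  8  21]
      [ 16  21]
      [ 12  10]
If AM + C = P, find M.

AM = P − C = [[11, 19], [16, 21], [12, 15]].
Since A multiplies M on the left, M = A⁻¹(P − C).
det A = -3, so A⁻¹ = [[0, 1, -5/3], [1, 1, -8/3], [-1, 0, 4/3]].
M = A⁻¹(P − C) = [[-4, -4], [-5, 0], [5, 1]].

M = [[-4, -4], [-5, 0], [5, 1]]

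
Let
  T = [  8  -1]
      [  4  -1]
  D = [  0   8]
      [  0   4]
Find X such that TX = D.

X = [[0, 1], [0, 0]]

T is on the left of X, so left-multiply by T⁻¹: X = T⁻¹D.
det T = -4, so T⁻¹ = [[1/4, -1/4], [1, -2]].
X = T⁻¹D = [[1/4, -1/4], [1, -2]] · [[0, 8], [0, 4]] = [[0, 1], [0, 0]].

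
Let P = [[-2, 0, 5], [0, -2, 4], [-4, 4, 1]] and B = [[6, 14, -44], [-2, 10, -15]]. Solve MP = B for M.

M = [[-5, -5, 1], [1, -5, 0]]

P is on the right of M, so right-multiply by P⁻¹: M = BP⁻¹.
det P = -4; the adjugate gives P⁻¹ = [[9/2, -5, -5/2], [4, -9/2, -2], [2, -2, -1]].
M = BP⁻¹ = [[6, 14, -44], [-2, 10, -15]] · [[9/2, -5, -5/2], [4, -9/2, -2], [2, -2, -1]] = [[-5, -5, 1], [1, -5, 0]].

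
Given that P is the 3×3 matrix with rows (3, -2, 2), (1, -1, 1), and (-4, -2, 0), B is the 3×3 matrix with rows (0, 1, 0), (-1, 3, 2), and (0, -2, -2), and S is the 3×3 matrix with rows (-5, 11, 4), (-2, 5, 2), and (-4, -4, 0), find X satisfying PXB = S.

X = P⁻¹SB⁻¹ (apply P⁻¹ on the left and B⁻¹ on the right).
det P = 2, so P⁻¹ = [[1, -2, 0], [-2, 4, -1/2], [-3, 7, -1/2]].
det B = -2, so B⁻¹ = [[1, -1, -1], [1, 0, 0], [-1, 0, -1/2]].
P⁻¹S = [[-1, 1, 0], [4, 0, 0], [3, 4, 2]].
X = (P⁻¹S)B⁻¹ = [[0, 1, 1], [4, -4, -4], [5, -3, -4]].

X = [[0, 1, 1], [4, -4, -4], [5, -3, -4]]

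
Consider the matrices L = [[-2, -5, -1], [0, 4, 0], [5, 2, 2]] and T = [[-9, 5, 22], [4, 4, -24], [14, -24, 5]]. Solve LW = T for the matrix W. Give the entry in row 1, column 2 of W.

Since L multiplies W on the left, W = L⁻¹T.
det L = 4, so L⁻¹ = [[2, 2, 1], [0, 1/4, 0], [-5, -21/4, -2]].
W = L⁻¹T = [[2, 2, 1], [0, 1/4, 0], [-5, -21/4, -2]] · [[-9, 5, 22], [4, 4, -24], [14, -24, 5]] = [[4, -6, 1], [1, 1, -6], [-4, 2, 6]].

-6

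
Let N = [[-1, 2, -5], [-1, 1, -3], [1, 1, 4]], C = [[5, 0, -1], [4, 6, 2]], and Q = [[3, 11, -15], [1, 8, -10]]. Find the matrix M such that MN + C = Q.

MN = Q − C = [[-2, 11, -14], [-3, 2, -12]].
N is on the right of M, so right-multiply by N⁻¹: M = (Q − C)N⁻¹.
det N = 5, so N⁻¹ = [[7/5, -13/5, -1/5], [1/5, 1/5, 2/5], [-2/5, 3/5, 1/5]].
M = (Q − C)N⁻¹ = [[5, -1, 2], [1, 1, -1]].

M = [[5, -1, 2], [1, 1, -1]]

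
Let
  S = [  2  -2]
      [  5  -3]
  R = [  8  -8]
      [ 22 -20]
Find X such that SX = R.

S is on the left of X, so left-multiply by S⁻¹: X = S⁻¹R.
det S = 4; the adjugate gives S⁻¹ = [[-3/4, 1/2], [-5/4, 1/2]].
X = S⁻¹R = [[-3/4, 1/2], [-5/4, 1/2]] · [[8, -8], [22, -20]] = [[5, -4], [1, 0]].

X = [[5, -4], [1, 0]]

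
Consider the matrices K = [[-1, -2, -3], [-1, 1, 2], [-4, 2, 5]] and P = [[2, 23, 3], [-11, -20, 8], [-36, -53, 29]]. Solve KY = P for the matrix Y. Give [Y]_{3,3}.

1

Left-multiplying both sides by K⁻¹ gives Y = K⁻¹P.
K has determinant -1; K⁻¹ = [[-1, -4, 1], [3, 17, -5], [-2, -10, 3]].
Y = K⁻¹P = [[-1, -4, 1], [3, 17, -5], [-2, -10, 3]] · [[2, 23, 3], [-11, -20, 8], [-36, -53, 29]] = [[6, 4, -6], [-1, -6, 0], [-2, -5, 1]].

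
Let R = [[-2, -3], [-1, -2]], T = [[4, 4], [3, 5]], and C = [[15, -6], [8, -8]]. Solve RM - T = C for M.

RM = C + T = [[19, -2], [11, -3]].
R is on the left of M, so left-multiply by R⁻¹: M = R⁻¹(C + T).
R has determinant 1; R⁻¹ = [[-2, 3], [1, -2]].
M = R⁻¹(C + T) = [[-5, -5], [-3, 4]].

M = [[-5, -5], [-3, 4]]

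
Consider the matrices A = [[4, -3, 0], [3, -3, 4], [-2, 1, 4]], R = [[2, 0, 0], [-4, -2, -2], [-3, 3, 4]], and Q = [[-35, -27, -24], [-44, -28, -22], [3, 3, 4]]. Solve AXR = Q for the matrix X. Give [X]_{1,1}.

Isolating X: multiply by A⁻¹ from the left and R⁻¹ from the right, so X = A⁻¹QR⁻¹.
A has determinant -4; A⁻¹ = [[4, -3, 3], [5, -4, 4], [3/4, -1/2, 3/4]].
R has determinant -4; R⁻¹ = [[1/2, 0, 0], [-11/2, -2, -1], [9/2, 3/2, 1]].
A⁻¹Q = [[1, -15, -18], [13, -11, -16], [-2, -4, -4]].
X = (A⁻¹Q)R⁻¹ = [[2, 3, -3], [-5, -2, -5], [3, 2, 0]].

2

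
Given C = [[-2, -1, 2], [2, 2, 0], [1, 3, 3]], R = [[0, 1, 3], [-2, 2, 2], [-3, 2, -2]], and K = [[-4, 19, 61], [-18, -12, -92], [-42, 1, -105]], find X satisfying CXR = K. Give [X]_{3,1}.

-3

Left-multiply by C⁻¹ and right-multiply by R⁻¹: X = C⁻¹KR⁻¹.
det C = 2; the adjugate gives C⁻¹ = [[3, 9/2, -2], [-3, -4, 2], [2, 5/2, -1]].
det R = -4; the adjugate gives R⁻¹ = [[2, -2, 1], [5/2, -9/4, 3/2], [-1/2, 3/4, -1/2]].
C⁻¹K = [[-9, 1, -21], [0, -7, -25], [-11, 7, -3]].
X = (C⁻¹K)R⁻¹ = [[-5, 0, 3], [-5, -3, 2], [-3, 4, 1]].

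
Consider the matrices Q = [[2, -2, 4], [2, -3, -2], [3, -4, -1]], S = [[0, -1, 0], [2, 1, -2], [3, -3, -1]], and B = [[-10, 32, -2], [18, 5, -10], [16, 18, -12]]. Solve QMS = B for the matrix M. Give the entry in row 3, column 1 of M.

0

M = Q⁻¹BS⁻¹ (apply Q⁻¹ on the left and S⁻¹ on the right).
det Q = 2, so Q⁻¹ = [[-5/2, -9, 8], [-2, -7, 6], [1/2, 1, -1]].
S has determinant 4; S⁻¹ = [[-7/4, -1/4, 1/2], [-1, 0, 0], [-9/4, -3/4, 1/2]].
Q⁻¹B = [[-9, 19, -1], [-10, 9, 2], [-3, 3, 1]].
M = (Q⁻¹B)S⁻¹ = [[-1, 3, -5], [4, 1, -4], [0, 0, -1]].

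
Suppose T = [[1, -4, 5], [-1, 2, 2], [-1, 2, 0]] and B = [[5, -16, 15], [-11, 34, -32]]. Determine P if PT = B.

P = [[3, 0, -2], [-6, -1, 6]]

T is on the right of P, so right-multiply by T⁻¹: P = BT⁻¹.
T has determinant 4; T⁻¹ = [[-1, 5/2, -9/2], [-1/2, 5/4, -7/4], [0, 1/2, -1/2]].
P = BT⁻¹ = [[5, -16, 15], [-11, 34, -32]] · [[-1, 5/2, -9/2], [-1/2, 5/4, -7/4], [0, 1/2, -1/2]] = [[3, 0, -2], [-6, -1, 6]].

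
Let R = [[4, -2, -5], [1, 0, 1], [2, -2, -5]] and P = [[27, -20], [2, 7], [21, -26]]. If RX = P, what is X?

R is on the left of X, so left-multiply by R⁻¹: X = R⁻¹P.
det R = 4; the adjugate gives R⁻¹ = [[1/2, 0, -1/2], [7/4, -5/2, -9/4], [-1/2, 1, 1/2]].
X = R⁻¹P = [[1/2, 0, -1/2], [7/4, -5/2, -9/4], [-1/2, 1, 1/2]] · [[27, -20], [2, 7], [21, -26]] = [[3, 3], [-5, 6], [-1, 4]].

X = [[3, 3], [-5, 6], [-1, 4]]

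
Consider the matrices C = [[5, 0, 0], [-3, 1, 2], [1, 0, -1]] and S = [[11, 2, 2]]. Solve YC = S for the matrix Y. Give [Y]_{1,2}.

2

Right-multiplying both sides by C⁻¹ gives Y = SC⁻¹.
C has determinant -5; C⁻¹ = [[1/5, 0, 0], [1/5, 1, 2], [1/5, 0, -1]].
Y = SC⁻¹ = [[11, 2, 2]] · [[1/5, 0, 0], [1/5, 1, 2], [1/5, 0, -1]] = [[3, 2, 2]].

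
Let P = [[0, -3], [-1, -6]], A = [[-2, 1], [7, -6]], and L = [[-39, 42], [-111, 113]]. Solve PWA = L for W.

Isolating W: multiply by P⁻¹ from the left and A⁻¹ from the right, so W = P⁻¹LA⁻¹.
P has determinant -3; P⁻¹ = [[2, -1], [-1/3, 0]].
A has determinant 5; A⁻¹ = [[-6/5, -1/5], [-7/5, -2/5]].
P⁻¹L = [[33, -29], [13, -14]].
W = (P⁻¹L)A⁻¹ = [[1, 5], [4, 3]].

W = [[1, 5], [4, 3]]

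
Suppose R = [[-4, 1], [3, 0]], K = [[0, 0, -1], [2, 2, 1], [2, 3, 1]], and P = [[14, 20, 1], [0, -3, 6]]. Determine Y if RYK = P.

Y = [[-2, 1, -1], [-2, 5, 2]]

Left-multiply by R⁻¹ and right-multiply by K⁻¹: Y = R⁻¹PK⁻¹.
det R = -3, so R⁻¹ = [[0, 1/3], [1, 4/3]].
K has determinant -2; K⁻¹ = [[1/2, 3/2, -1], [0, -1, 1], [-1, 0, 0]].
R⁻¹P = [[0, -1, 2], [14, 16, 9]].
Y = (R⁻¹P)K⁻¹ = [[-2, 1, -1], [-2, 5, 2]].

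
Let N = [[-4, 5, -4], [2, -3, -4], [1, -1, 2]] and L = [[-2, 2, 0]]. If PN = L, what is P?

Right-multiplying both sides by N⁻¹ gives P = LN⁻¹.
N has determinant -4; N⁻¹ = [[5/2, 3/2, 8], [2, 1, 6], [-1/4, -1/4, -1/2]].
P = LN⁻¹ = [[-2, 2, 0]] · [[5/2, 3/2, 8], [2, 1, 6], [-1/4, -1/4, -1/2]] = [[-1, -1, -4]].

P = [[-1, -1, -4]]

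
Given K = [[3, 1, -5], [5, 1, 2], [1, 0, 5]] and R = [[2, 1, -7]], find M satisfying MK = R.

M = [[2, -1, 1]]

Right-multiplying both sides by K⁻¹ gives M = RK⁻¹.
det K = -3, so K⁻¹ = [[-5/3, 5/3, -7/3], [23/3, -20/3, 31/3], [1/3, -1/3, 2/3]].
M = RK⁻¹ = [[2, 1, -7]] · [[-5/3, 5/3, -7/3], [23/3, -20/3, 31/3], [1/3, -1/3, 2/3]] = [[2, -1, 1]].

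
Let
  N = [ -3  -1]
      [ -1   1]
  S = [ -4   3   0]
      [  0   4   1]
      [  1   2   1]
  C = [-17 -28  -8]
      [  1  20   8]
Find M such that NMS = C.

M = [[-2, 4, -4], [0, 3, 5]]

Isolating M: multiply by N⁻¹ from the left and S⁻¹ from the right, so M = N⁻¹CS⁻¹.
det N = -4; the adjugate gives N⁻¹ = [[-1/4, -1/4], [-1/4, 3/4]].
S has determinant -5; S⁻¹ = [[-2/5, 3/5, -3/5], [-1/5, 4/5, -4/5], [4/5, -11/5, 16/5]].
N⁻¹C = [[4, 2, 0], [5, 22, 8]].
M = (N⁻¹C)S⁻¹ = [[-2, 4, -4], [0, 3, 5]].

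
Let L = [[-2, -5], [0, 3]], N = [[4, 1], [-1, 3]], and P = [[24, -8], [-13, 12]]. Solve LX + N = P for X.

X = [[0, -3], [-4, 3]]

LX = P − N = [[20, -9], [-12, 9]].
L is on the left of X, so left-multiply by L⁻¹: X = L⁻¹(P − N).
det L = -6; the adjugate gives L⁻¹ = [[-1/2, -5/6], [0, 1/3]].
X = L⁻¹(P − N) = [[0, -3], [-4, 3]].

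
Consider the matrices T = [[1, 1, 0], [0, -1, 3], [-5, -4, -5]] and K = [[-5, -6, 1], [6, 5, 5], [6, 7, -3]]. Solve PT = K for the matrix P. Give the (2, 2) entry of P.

0

Right-multiplying both sides by T⁻¹ gives P = KT⁻¹.
det T = 2, so T⁻¹ = [[17/2, 5/2, 3/2], [-15/2, -5/2, -3/2], [-5/2, -1/2, -1/2]].
P = KT⁻¹ = [[-5, -6, 1], [6, 5, 5], [6, 7, -3]] · [[17/2, 5/2, 3/2], [-15/2, -5/2, -3/2], [-5/2, -1/2, -1/2]] = [[0, 2, 1], [1, 0, -1], [6, -1, 0]].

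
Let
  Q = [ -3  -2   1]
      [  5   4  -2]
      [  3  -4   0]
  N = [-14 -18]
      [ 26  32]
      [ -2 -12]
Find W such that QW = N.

W = [[2, 4], [2, 6], [-4, 6]]

Left-multiplying both sides by Q⁻¹ gives W = Q⁻¹N.
det Q = 4; the adjugate gives Q⁻¹ = [[-2, -1, 0], [-3/2, -3/4, -1/4], [-8, -9/2, -1/2]].
W = Q⁻¹N = [[-2, -1, 0], [-3/2, -3/4, -1/4], [-8, -9/2, -1/2]] · [[-14, -18], [26, 32], [-2, -12]] = [[2, 4], [2, 6], [-4, 6]].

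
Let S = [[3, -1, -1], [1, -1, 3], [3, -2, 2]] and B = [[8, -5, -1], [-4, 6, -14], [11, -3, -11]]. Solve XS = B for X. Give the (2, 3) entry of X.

-4

Right-multiplying both sides by S⁻¹ gives X = BS⁻¹.
det S = 4, so S⁻¹ = [[1, 1, -1], [7/4, 9/4, -5/2], [1/4, 3/4, -1/2]].
X = BS⁻¹ = [[8, -5, -1], [-4, 6, -14], [11, -3, -11]] · [[1, 1, -1], [7/4, 9/4, -5/2], [1/4, 3/4, -1/2]] = [[-1, -4, 5], [3, -1, -4], [3, -4, 2]].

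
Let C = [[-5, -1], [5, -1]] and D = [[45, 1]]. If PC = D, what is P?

P = [[-5, 4]]

C is on the right of P, so right-multiply by C⁻¹: P = DC⁻¹.
det C = 10, so C⁻¹ = [[-1/10, 1/10], [-1/2, -1/2]].
P = DC⁻¹ = [[45, 1]] · [[-1/10, 1/10], [-1/2, -1/2]] = [[-5, 4]].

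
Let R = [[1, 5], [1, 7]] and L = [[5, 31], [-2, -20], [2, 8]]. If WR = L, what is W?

W = [[2, 3], [3, -5], [3, -1]]

R is on the right of W, so right-multiply by R⁻¹: W = LR⁻¹.
det R = 2; the adjugate gives R⁻¹ = [[7/2, -5/2], [-1/2, 1/2]].
W = LR⁻¹ = [[5, 31], [-2, -20], [2, 8]] · [[7/2, -5/2], [-1/2, 1/2]] = [[2, 3], [3, -5], [3, -1]].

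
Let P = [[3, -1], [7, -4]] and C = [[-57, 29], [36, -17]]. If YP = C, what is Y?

Y = [[-5, -6], [5, 3]]

Right-multiplying both sides by P⁻¹ gives Y = CP⁻¹.
det P = -5; the adjugate gives P⁻¹ = [[4/5, -1/5], [7/5, -3/5]].
Y = CP⁻¹ = [[-57, 29], [36, -17]] · [[4/5, -1/5], [7/5, -3/5]] = [[-5, -6], [5, 3]].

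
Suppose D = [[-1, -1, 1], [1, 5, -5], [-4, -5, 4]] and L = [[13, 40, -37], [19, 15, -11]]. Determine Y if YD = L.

D is on the right of Y, so right-multiply by D⁻¹: Y = LD⁻¹.
det D = 4; the adjugate gives D⁻¹ = [[-5/4, -1/4, 0], [4, 0, -1], [15/4, -1/4, -1]].
Y = LD⁻¹ = [[13, 40, -37], [19, 15, -11]] · [[-5/4, -1/4, 0], [4, 0, -1], [15/4, -1/4, -1]] = [[5, 6, -3], [-5, -2, -4]].

Y = [[5, 6, -3], [-5, -2, -4]]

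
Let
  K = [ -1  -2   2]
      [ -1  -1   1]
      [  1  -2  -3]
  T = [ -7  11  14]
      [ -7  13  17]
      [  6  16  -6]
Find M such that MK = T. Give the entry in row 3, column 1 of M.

-4

Since K sits to the right of M, M = TK⁻¹.
det K = 5, so K⁻¹ = [[1, -2, 0], [-2/5, 1/5, -1/5], [3/5, -4/5, -1/5]].
M = TK⁻¹ = [[-7, 11, 14], [-7, 13, 17], [6, 16, -6]] · [[1, -2, 0], [-2/5, 1/5, -1/5], [3/5, -4/5, -1/5]] = [[-3, 5, -5], [-2, 3, -6], [-4, -4, -2]].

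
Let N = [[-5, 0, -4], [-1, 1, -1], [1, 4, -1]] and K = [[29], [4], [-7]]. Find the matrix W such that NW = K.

W = [[-1], [-3], [-6]]

Left-multiplying both sides by N⁻¹ gives W = N⁻¹K.
det N = 5; the adjugate gives N⁻¹ = [[3/5, -16/5, 4/5], [-2/5, 9/5, -1/5], [-1, 4, -1]].
W = N⁻¹K = [[3/5, -16/5, 4/5], [-2/5, 9/5, -1/5], [-1, 4, -1]] · [[29], [4], [-7]] = [[-1], [-3], [-6]].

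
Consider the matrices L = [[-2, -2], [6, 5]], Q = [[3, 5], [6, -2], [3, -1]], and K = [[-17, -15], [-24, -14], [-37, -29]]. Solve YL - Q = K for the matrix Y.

Y = [[-5, -4], [3, -2], [5, -4]]

YL = K + Q = [[-14, -10], [-18, -16], [-34, -30]].
Right-multiplying both sides by L⁻¹ gives Y = (K + Q)L⁻¹.
det L = 2, so L⁻¹ = [[5/2, 1], [-3, -1]].
Y = (K + Q)L⁻¹ = [[-5, -4], [3, -2], [5, -4]].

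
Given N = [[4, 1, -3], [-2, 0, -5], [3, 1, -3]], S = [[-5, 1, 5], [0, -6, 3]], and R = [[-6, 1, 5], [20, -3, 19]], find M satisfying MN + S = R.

MN = R − S = [[-1, 0, 0], [20, 3, 16]].
N is on the right of M, so right-multiply by N⁻¹: M = (R − S)N⁻¹.
N has determinant 5; N⁻¹ = [[1, 0, -1], [-21/5, -3/5, 26/5], [-2/5, -1/5, 2/5]].
M = (R − S)N⁻¹ = [[-1, 0, 1], [1, -5, 2]].

M = [[-1, 0, 1], [1, -5, 2]]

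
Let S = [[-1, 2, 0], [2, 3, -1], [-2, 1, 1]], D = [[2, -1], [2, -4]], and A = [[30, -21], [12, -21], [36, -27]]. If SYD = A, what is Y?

Y = [[-5, 2], [4, 2], [1, 5]]

Left-multiply by S⁻¹ and right-multiply by D⁻¹: Y = S⁻¹AD⁻¹.
S has determinant -4; S⁻¹ = [[-1, 1/2, 1/2], [0, 1/4, 1/4], [-2, 3/4, 7/4]].
D has determinant -6; D⁻¹ = [[2/3, -1/6], [1/3, -1/3]].
S⁻¹A = [[-6, -3], [12, -12], [12, -21]].
Y = (S⁻¹A)D⁻¹ = [[-5, 2], [4, 2], [1, 5]].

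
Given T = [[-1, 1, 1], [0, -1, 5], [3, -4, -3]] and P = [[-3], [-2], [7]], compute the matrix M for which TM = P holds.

M = [[5], [2], [0]]

Left-multiplying both sides by T⁻¹ gives M = T⁻¹P.
det T = -5, so T⁻¹ = [[-23/5, 1/5, -6/5], [-3, 0, -1], [-3/5, 1/5, -1/5]].
M = T⁻¹P = [[-23/5, 1/5, -6/5], [-3, 0, -1], [-3/5, 1/5, -1/5]] · [[-3], [-2], [7]] = [[5], [2], [0]].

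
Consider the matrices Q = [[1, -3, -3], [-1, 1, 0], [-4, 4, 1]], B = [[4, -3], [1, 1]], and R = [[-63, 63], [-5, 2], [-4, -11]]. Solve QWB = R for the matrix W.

W = [[3, 3], [2, 2], [5, -4]]

W = Q⁻¹RB⁻¹ (apply Q⁻¹ on the left and B⁻¹ on the right).
Q has determinant -2; Q⁻¹ = [[-1/2, 9/2, -3/2], [-1/2, 11/2, -3/2], [0, -4, 1]].
B has determinant 7; B⁻¹ = [[1/7, 3/7], [-1/7, 4/7]].
Q⁻¹R = [[15, -6], [10, -4], [16, -19]].
W = (Q⁻¹R)B⁻¹ = [[3, 3], [2, 2], [5, -4]].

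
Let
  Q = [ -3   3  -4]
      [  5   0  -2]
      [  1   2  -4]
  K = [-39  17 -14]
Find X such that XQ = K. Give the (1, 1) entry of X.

Right-multiplying both sides by Q⁻¹ gives X = KQ⁻¹.
det Q = 2; the adjugate gives Q⁻¹ = [[2, 2, -3], [9, 8, -13], [5, 9/2, -15/2]].
X = KQ⁻¹ = [[-39, 17, -14]] · [[2, 2, -3], [9, 8, -13], [5, 9/2, -15/2]] = [[5, -5, 1]].

5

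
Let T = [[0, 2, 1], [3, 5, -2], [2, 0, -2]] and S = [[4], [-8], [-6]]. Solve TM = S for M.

Since T multiplies M on the left, M = T⁻¹S.
T has determinant -6; T⁻¹ = [[5/3, -2/3, 3/2], [-1/3, 1/3, -1/2], [5/3, -2/3, 1]].
M = T⁻¹S = [[5/3, -2/3, 3/2], [-1/3, 1/3, -1/2], [5/3, -2/3, 1]] · [[4], [-8], [-6]] = [[3], [-1], [6]].

M = [[3], [-1], [6]]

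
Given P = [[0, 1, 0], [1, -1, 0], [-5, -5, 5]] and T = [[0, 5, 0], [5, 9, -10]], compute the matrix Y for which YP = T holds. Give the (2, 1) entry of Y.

Since P sits to the right of Y, Y = TP⁻¹.
det P = -5; the adjugate gives P⁻¹ = [[1, 1, 0], [1, 0, 0], [2, 1, 1/5]].
Y = TP⁻¹ = [[0, 5, 0], [5, 9, -10]] · [[1, 1, 0], [1, 0, 0], [2, 1, 1/5]] = [[5, 0, 0], [-6, -5, -2]].

-6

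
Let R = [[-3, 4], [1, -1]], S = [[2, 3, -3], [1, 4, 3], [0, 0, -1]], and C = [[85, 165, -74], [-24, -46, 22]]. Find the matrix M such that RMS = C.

M = [[-5, -1, -2], [5, 3, 2]]

Isolating M: multiply by R⁻¹ from the left and S⁻¹ from the right, so M = R⁻¹CS⁻¹.
det R = -1, so R⁻¹ = [[1, 4], [1, 3]].
S has determinant -5; S⁻¹ = [[4/5, -3/5, -21/5], [-1/5, 2/5, 9/5], [0, 0, -1]].
R⁻¹C = [[-11, -19, 14], [13, 27, -8]].
M = (R⁻¹C)S⁻¹ = [[-5, -1, -2], [5, 3, 2]].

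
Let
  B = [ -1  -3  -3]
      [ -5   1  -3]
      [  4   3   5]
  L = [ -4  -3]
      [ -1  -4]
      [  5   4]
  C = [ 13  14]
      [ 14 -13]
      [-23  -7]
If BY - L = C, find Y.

Y = [[-3, 4], [-2, -3], [0, -2]]

BY = C + L = [[9, 11], [13, -17], [-18, -3]].
B is on the left of Y, so left-multiply by B⁻¹: Y = B⁻¹(C + L).
det B = 4, so B⁻¹ = [[7/2, 3/2, 3], [13/4, 7/4, 3], [-19/4, -9/4, -4]].
Y = B⁻¹(C + L) = [[-3, 4], [-2, -3], [0, -2]].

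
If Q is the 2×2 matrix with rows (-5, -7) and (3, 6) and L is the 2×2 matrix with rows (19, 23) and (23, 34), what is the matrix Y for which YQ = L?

Right-multiplying both sides by Q⁻¹ gives Y = LQ⁻¹.
Q has determinant -9; Q⁻¹ = [[-2/3, -7/9], [1/3, 5/9]].
Y = LQ⁻¹ = [[19, 23], [23, 34]] · [[-2/3, -7/9], [1/3, 5/9]] = [[-5, -2], [-4, 1]].

Y = [[-5, -2], [-4, 1]]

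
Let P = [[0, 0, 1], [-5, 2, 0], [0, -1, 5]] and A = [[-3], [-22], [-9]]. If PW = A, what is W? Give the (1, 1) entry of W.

P is on the left of W, so left-multiply by P⁻¹: W = P⁻¹A.
P has determinant 5; P⁻¹ = [[2, -1/5, -2/5], [5, 0, -1], [1, 0, 0]].
W = P⁻¹A = [[2, -1/5, -2/5], [5, 0, -1], [1, 0, 0]] · [[-3], [-22], [-9]] = [[2], [-6], [-3]].

2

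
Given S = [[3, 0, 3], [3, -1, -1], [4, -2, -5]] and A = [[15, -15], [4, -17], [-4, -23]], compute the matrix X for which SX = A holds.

X = [[3, -4], [3, 6], [2, -1]]

Left-multiplying both sides by S⁻¹ gives X = S⁻¹A.
det S = 3, so S⁻¹ = [[1, -2, 1], [11/3, -9, 4], [-2/3, 2, -1]].
X = S⁻¹A = [[1, -2, 1], [11/3, -9, 4], [-2/3, 2, -1]] · [[15, -15], [4, -17], [-4, -23]] = [[3, -4], [3, 6], [2, -1]].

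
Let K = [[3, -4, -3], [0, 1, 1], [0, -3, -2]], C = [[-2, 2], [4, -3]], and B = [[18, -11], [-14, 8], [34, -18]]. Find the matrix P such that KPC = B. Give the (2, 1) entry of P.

-5

Isolating P: multiply by K⁻¹ from the left and C⁻¹ from the right, so P = K⁻¹BC⁻¹.
det K = 3, so K⁻¹ = [[1/3, 1/3, -1/3], [0, -2, -1], [0, 3, 1]].
det C = -2, so C⁻¹ = [[3/2, 1], [2, 1]].
K⁻¹B = [[-10, 5], [-6, 2], [-8, 6]].
P = (K⁻¹B)C⁻¹ = [[-5, -5], [-5, -4], [0, -2]].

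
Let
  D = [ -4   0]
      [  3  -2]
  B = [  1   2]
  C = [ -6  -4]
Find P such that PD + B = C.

PD = C − B = [[-7, -6]].
D is on the right of P, so right-multiply by D⁻¹: P = (C − B)D⁻¹.
det D = 8; the adjugate gives D⁻¹ = [[-1/4, 0], [-3/8, -1/2]].
P = (C − B)D⁻¹ = [[4, 3]].

P = [[4, 3]]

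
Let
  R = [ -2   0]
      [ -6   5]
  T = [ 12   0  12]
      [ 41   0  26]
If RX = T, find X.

X = [[-6, 0, -6], [1, 0, -2]]

R is on the left of X, so left-multiply by R⁻¹: X = R⁻¹T.
R has determinant -10; R⁻¹ = [[-1/2, 0], [-3/5, 1/5]].
X = R⁻¹T = [[-1/2, 0], [-3/5, 1/5]] · [[12, 0, 12], [41, 0, 26]] = [[-6, 0, -6], [1, 0, -2]].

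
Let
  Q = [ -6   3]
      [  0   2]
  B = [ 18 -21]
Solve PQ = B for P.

Since Q sits to the right of P, P = BQ⁻¹.
det Q = -12, so Q⁻¹ = [[-1/6, 1/4], [0, 1/2]].
P = BQ⁻¹ = [[18, -21]] · [[-1/6, 1/4], [0, 1/2]] = [[-3, -6]].

P = [[-3, -6]]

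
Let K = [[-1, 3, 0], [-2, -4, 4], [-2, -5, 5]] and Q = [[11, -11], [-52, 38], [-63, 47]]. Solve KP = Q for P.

P = [[4, -1], [5, -4], [-6, 5]]

Since K multiplies P on the left, P = K⁻¹Q.
det K = 6; the adjugate gives K⁻¹ = [[0, -5/2, 2], [1/3, -5/6, 2/3], [1/3, -11/6, 5/3]].
P = K⁻¹Q = [[0, -5/2, 2], [1/3, -5/6, 2/3], [1/3, -11/6, 5/3]] · [[11, -11], [-52, 38], [-63, 47]] = [[4, -1], [5, -4], [-6, 5]].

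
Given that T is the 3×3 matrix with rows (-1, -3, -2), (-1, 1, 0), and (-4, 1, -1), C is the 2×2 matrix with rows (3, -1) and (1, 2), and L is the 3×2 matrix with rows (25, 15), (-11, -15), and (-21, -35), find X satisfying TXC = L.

Isolating X: multiply by T⁻¹ from the left and C⁻¹ from the right, so X = T⁻¹LC⁻¹.
det T = -2; the adjugate gives T⁻¹ = [[1/2, 5/2, -1], [1/2, 7/2, -1], [-3/2, -13/2, 2]].
det C = 7; the adjugate gives C⁻¹ = [[2/7, 1/7], [-1/7, 3/7]].
T⁻¹L = [[6, 5], [-5, -10], [-8, 5]].
X = (T⁻¹L)C⁻¹ = [[1, 3], [0, -5], [-3, 1]].

X = [[1, 3], [0, -5], [-3, 1]]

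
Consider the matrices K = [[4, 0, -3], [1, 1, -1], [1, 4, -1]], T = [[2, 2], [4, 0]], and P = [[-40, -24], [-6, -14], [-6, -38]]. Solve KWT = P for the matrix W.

W = K⁻¹PT⁻¹ (apply K⁻¹ on the left and T⁻¹ on the right).
det K = 3; the adjugate gives K⁻¹ = [[1, -4, 1], [0, -1/3, 1/3], [1, -16/3, 4/3]].
T has determinant -8; T⁻¹ = [[0, 1/4], [1/2, -1/4]].
K⁻¹P = [[-22, -6], [0, -8], [-16, 0]].
W = (K⁻¹P)T⁻¹ = [[-3, -4], [-4, 2], [0, -4]].

W = [[-3, -4], [-4, 2], [0, -4]]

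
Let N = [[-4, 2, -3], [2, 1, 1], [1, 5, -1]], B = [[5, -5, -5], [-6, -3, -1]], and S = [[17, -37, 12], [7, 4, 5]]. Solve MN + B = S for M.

MN = S − B = [[12, -32, 17], [13, 7, 6]].
Since N sits to the right of M, M = (S − B)N⁻¹.
det N = 3, so N⁻¹ = [[-2, -13/3, 5/3], [1, 7/3, -2/3], [3, 22/3, -8/3]].
M = (S − B)N⁻¹ = [[-5, -2, -4], [-1, 4, 1]].

M = [[-5, -2, -4], [-1, 4, 1]]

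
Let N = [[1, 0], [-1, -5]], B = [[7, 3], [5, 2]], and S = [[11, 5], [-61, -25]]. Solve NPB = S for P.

Isolating P: multiply by N⁻¹ from the left and B⁻¹ from the right, so P = N⁻¹SB⁻¹.
N has determinant -5; N⁻¹ = [[1, 0], [-1/5, -1/5]].
B has determinant -1; B⁻¹ = [[-2, 3], [5, -7]].
N⁻¹S = [[11, 5], [10, 4]].
P = (N⁻¹S)B⁻¹ = [[3, -2], [0, 2]].

P = [[3, -2], [0, 2]]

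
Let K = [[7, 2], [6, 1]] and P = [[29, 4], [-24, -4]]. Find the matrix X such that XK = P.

X = [[-1, 6], [0, -4]]

K is on the right of X, so right-multiply by K⁻¹: X = PK⁻¹.
det K = -5; the adjugate gives K⁻¹ = [[-1/5, 2/5], [6/5, -7/5]].
X = PK⁻¹ = [[29, 4], [-24, -4]] · [[-1/5, 2/5], [6/5, -7/5]] = [[-1, 6], [0, -4]].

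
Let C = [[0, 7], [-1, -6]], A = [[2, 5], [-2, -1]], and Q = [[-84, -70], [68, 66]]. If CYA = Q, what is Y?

Left-multiply by C⁻¹ and right-multiply by A⁻¹: Y = C⁻¹QA⁻¹.
det C = 7; the adjugate gives C⁻¹ = [[-6/7, -1], [1/7, 0]].
det A = 8; the adjugate gives A⁻¹ = [[-1/8, -5/8], [1/4, 1/4]].
C⁻¹Q = [[4, -6], [-12, -10]].
Y = (C⁻¹Q)A⁻¹ = [[-2, -4], [-1, 5]].

Y = [[-2, -4], [-1, 5]]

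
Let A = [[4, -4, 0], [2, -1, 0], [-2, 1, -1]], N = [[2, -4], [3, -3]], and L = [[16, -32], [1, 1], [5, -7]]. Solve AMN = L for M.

M = [[-3, 1], [-5, 1], [0, -2]]

Left-multiply by A⁻¹ and right-multiply by N⁻¹: M = A⁻¹LN⁻¹.
det A = -4; the adjugate gives A⁻¹ = [[-1/4, 1, 0], [-1/2, 1, 0], [0, -1, -1]].
det N = 6; the adjugate gives N⁻¹ = [[-1/2, 2/3], [-1/2, 1/3]].
A⁻¹L = [[-3, 9], [-7, 17], [-6, 6]].
M = (A⁻¹L)N⁻¹ = [[-3, 1], [-5, 1], [0, -2]].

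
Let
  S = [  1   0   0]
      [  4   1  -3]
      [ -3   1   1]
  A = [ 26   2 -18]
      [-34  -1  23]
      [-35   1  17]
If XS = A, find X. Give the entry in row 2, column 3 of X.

S is on the right of X, so right-multiply by S⁻¹: X = AS⁻¹.
det S = 4, so S⁻¹ = [[1, 0, 0], [5/4, 1/4, 3/4], [7/4, -1/4, 1/4]].
X = AS⁻¹ = [[26, 2, -18], [-34, -1, 23], [-35, 1, 17]] · [[1, 0, 0], [5/4, 1/4, 3/4], [7/4, -1/4, 1/4]] = [[-3, 5, -3], [5, -6, 5], [-4, -4, 5]].

5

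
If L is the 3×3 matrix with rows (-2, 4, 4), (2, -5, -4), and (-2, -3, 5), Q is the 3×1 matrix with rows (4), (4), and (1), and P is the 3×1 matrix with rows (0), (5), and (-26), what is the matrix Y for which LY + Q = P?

Y = [[4], [3], [-2]]

LY = P − Q = [[-4], [1], [-27]].
Since L multiplies Y on the left, Y = L⁻¹(P − Q).
det L = 2, so L⁻¹ = [[-37/2, -16, 2], [-1, -1, 0], [-8, -7, 1]].
Y = L⁻¹(P − Q) = [[4], [3], [-2]].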